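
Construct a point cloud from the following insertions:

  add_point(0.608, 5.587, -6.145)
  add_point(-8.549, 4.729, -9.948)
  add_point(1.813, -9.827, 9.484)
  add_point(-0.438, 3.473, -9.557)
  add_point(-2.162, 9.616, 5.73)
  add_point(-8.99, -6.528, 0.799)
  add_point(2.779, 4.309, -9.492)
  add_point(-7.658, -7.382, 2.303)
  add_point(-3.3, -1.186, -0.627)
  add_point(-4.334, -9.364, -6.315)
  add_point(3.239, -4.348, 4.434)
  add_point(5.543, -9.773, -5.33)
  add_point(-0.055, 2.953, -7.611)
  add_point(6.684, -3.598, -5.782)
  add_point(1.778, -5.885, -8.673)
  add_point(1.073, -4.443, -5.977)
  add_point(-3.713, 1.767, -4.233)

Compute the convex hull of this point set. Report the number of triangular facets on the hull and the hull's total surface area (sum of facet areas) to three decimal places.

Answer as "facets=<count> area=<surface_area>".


facets=22 area=1018.544

Extreme-point indices: [0, 1, 2, 3, 4, 5, 6, 7, 9, 10, 11, 13, 14] — 13 of 17 on the boundary.

Facet areas (half cross-product norm):
  f1: (p1, p4, p5) → 125.5162
  f2: (p9, p1, p5) → 65.7707
  f3: (p6, p4, p13) → 80.6210
  f4: (p10, p4, p13) → 80.5001
  f5: (p10, p2, p13) → 27.6063
  f6: (p10, p2, p4) → 47.7545
  f7: (p7, p9, p5) → 9.7277
  f8: (p7, p9, p2) → 55.8747
  f9: (p7, p4, p5) → 19.8285
  f10: (p7, p2, p4) → 108.9593
  f11: (p11, p2, p13) → 47.7564
  f12: (p11, p9, p2) → 75.0631
  f13: (p0, p1, p4) → 62.8385
  f14: (p0, p6, p4) → 8.6967
  f15: (p0, p6, p1) → 20.6250
  f16: (p14, p9, p1) → 53.8934
  f17: (p14, p11, p9) → 23.5794
  f18: (p14, p6, p13) → 28.7561
  f19: (p14, p11, p13) → 16.9820
  f20: (p3, p6, p1) → 5.4268
  f21: (p3, p14, p1) → 36.7175
  f22: (p3, p14, p6) → 16.0497
Σ area = 1018.544

Euler: V−E+F = 13−33+22 = 2.


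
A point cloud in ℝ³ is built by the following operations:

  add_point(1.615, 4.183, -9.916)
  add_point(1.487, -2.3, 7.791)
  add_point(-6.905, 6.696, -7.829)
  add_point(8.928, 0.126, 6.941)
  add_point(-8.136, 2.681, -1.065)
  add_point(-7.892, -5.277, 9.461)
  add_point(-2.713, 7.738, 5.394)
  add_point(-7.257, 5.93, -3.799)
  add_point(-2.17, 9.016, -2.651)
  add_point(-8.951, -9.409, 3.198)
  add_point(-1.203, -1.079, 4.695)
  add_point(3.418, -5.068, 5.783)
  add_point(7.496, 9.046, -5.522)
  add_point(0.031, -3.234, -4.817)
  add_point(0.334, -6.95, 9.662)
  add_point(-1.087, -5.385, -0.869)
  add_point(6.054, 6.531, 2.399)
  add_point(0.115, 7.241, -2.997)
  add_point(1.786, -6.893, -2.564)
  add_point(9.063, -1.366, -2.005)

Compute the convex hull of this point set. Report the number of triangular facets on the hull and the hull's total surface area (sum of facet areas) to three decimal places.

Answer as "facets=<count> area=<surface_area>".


Extreme-point indices: [0, 2, 3, 4, 5, 6, 7, 8, 9, 11, 12, 13, 14, 16, 18, 19] — 16 of 20 on the boundary.

Area of each hull facet:
  f1: (p0, p12, p19) → 47.1215
  f2: (p5, p14, p9) → 31.7771
  f3: (p5, p6, p14) → 60.4152
  f4: (p18, p0, p19) → 54.0703
  f5: (p18, p11, p19) → 37.5263
  f6: (p18, p14, p9) → 63.3261
  f7: (p18, p11, p14) → 19.7136
  f8: (p2, p0, p12) → 37.5223
  f9: (p3, p12, p19) → 49.7296
  f10: (p3, p11, p19) → 33.6387
  f11: (p3, p6, p14) → 77.3940
  f12: (p3, p11, p14) → 16.9752
  f13: (p13, p18, p9) → 28.8278
  f14: (p13, p18, p0) → 11.3401
  f15: (p13, p2, p9) → 83.6356
  f16: (p13, p2, p0) → 41.6047
  f17: (p4, p5, p9) → 47.1510
  f18: (p4, p2, p9) → 32.8477
  f19: (p4, p5, p6) → 63.2437
  f20: (p8, p6, p12) → 38.6361
  f21: (p8, p2, p12) → 33.8882
  f22: (p8, p2, p6) → 24.1626
  f23: (p16, p6, p12) → 35.7048
  f24: (p16, p3, p12) → 25.8638
  f25: (p16, p3, p6) → 37.8456
  f26: (p7, p2, p6) → 13.0164
  f27: (p7, p4, p6) → 21.2473
  f28: (p7, p4, p2) → 5.6538
Σ area = 1073.879

Euler characteristic 16−42+28 = 2 ✓

facets=28 area=1073.879


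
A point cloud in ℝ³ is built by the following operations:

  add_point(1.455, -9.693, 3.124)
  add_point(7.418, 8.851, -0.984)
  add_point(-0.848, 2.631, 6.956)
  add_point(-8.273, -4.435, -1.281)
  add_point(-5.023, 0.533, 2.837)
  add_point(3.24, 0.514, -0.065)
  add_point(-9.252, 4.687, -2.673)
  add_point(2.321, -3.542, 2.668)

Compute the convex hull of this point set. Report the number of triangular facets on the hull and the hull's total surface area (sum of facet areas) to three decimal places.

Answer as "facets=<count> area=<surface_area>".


facets=10 area=490.401

Extreme-point indices: [0, 1, 2, 3, 4, 5, 6] — 7 of 8 on the boundary.

Per-facet area ½‖(b−a)×(c−a)‖:
  f1: (p2, p1, p6) → 83.8243
  f2: (p2, p0, p1) → 84.3925
  f3: (p4, p2, p6) → 19.6241
  f4: (p3, p1, p6) → 79.5202
  f5: (p3, p4, p6) → 28.1498
  f6: (p3, p2, p0) → 69.6524
  f7: (p3, p4, p2) → 9.3291
  f8: (p5, p0, p1) → 17.3447
  f9: (p5, p3, p1) → 39.1538
  f10: (p5, p3, p0) → 59.4099
Σ area = 490.401

Check V−E+F: 7 − 15 + 10 = 2.


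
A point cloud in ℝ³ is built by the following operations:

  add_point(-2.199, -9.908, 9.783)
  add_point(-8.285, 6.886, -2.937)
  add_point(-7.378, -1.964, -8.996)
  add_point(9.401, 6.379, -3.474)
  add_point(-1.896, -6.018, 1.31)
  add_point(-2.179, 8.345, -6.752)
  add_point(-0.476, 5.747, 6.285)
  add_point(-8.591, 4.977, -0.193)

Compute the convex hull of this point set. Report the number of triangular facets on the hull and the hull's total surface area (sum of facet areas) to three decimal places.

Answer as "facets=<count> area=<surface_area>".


Points on the hull: [0, 1, 2, 3, 4, 5, 6, 7] (8 of 8).

Per-facet area ½‖(b−a)×(c−a)‖:
  f1: (p2, p0, p7) → 106.6269
  f2: (p6, p0, p7) → 83.9734
  f3: (p6, p0, p3) → 107.8864
  f4: (p5, p2, p3) → 67.7045
  f5: (p5, p6, p3) → 74.4057
  f6: (p4, p0, p3) → 67.0301
  f7: (p4, p2, p3) → 106.1069
  f8: (p4, p2, p0) → 27.3814
  f9: (p1, p6, p7) → 16.0503
  f10: (p1, p5, p6) → 44.2521
  f11: (p1, p2, p7) → 18.0652
  f12: (p1, p5, p2) → 38.7445
Σ area = 758.227

Euler characteristic 8−18+12 = 2 ✓

facets=12 area=758.227


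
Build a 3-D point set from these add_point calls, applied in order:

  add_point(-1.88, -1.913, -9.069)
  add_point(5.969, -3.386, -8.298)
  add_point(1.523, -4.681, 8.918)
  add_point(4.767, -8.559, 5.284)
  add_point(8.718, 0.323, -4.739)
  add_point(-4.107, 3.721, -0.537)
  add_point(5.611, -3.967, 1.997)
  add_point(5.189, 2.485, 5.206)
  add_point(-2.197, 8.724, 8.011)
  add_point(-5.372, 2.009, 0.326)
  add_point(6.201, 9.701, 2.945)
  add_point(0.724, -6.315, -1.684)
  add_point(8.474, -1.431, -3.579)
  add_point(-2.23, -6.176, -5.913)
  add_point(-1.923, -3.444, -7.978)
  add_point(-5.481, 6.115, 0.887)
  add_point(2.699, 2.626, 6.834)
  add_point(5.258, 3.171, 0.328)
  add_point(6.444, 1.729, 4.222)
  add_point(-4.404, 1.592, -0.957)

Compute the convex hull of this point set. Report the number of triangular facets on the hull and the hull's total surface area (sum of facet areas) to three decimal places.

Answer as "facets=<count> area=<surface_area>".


Hull vertices (15/20): indices [0, 1, 2, 3, 4, 7, 8, 9, 10, 12, 13, 14, 15, 16, 18].

Triangle areas on the boundary:
  f1: (p10, p0, p15) → 82.2464
  f2: (p10, p0, p4) → 70.8919
  f3: (p8, p10, p15) → 40.6314
  f4: (p18, p10, p4) → 37.7664
  f5: (p9, p0, p15) → 19.4780
  f6: (p9, p13, p0) → 27.7170
  f7: (p9, p8, p15) → 15.5610
  f8: (p1, p0, p4) → 21.3994
  f9: (p1, p13, p3) → 59.0536
  f10: (p2, p18, p3) → 28.8093
  f11: (p2, p9, p8) → 65.4355
  f12: (p2, p13, p3) → 41.5395
  f13: (p2, p9, p13) → 68.4008
  f14: (p14, p13, p0) → 0.2332
  f15: (p14, p1, p0) → 7.4164
  f16: (p14, p1, p13) → 13.4822
  f17: (p12, p1, p4) → 5.9791
  f18: (p12, p1, p3) → 32.7322
  f19: (p12, p18, p4) → 8.9434
  f20: (p12, p18, p3) → 44.1476
  f21: (p7, p18, p10) → 6.6607
  f22: (p7, p2, p18) → 7.6923
  f23: (p16, p2, p8) → 24.3732
  f24: (p16, p7, p2) → 11.1401
  f25: (p16, p8, p10) → 33.1084
  f26: (p16, p7, p10) → 11.0618
Σ area = 785.901

Euler characteristic 15−39+26 = 2 ✓

facets=26 area=785.901


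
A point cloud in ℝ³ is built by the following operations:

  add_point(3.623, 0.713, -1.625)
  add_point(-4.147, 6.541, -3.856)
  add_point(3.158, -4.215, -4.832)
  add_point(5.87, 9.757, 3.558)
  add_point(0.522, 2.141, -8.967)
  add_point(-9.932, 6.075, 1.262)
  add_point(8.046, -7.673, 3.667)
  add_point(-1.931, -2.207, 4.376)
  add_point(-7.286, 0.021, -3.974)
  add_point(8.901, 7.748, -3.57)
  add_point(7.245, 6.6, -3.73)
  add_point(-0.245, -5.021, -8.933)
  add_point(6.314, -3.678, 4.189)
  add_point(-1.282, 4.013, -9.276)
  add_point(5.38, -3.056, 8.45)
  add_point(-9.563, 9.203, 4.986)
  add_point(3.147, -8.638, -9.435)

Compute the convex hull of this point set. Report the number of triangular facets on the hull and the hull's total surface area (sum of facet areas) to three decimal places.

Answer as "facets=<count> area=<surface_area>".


Hull vertices (13/17): indices [1, 3, 4, 5, 6, 7, 8, 9, 11, 13, 14, 15, 16].

Triangle areas on the boundary:
  f1: (p8, p13, p5) → 36.4442
  f2: (p8, p7, p5) → 42.0944
  f3: (p8, p7, p16) → 72.8171
  f4: (p4, p16, p9) → 60.0947
  f5: (p4, p13, p9) → 14.6358
  f6: (p4, p13, p16) → 7.6092
  f7: (p15, p3, p9) → 55.4135
  f8: (p15, p3, p14) → 105.8688
  f9: (p15, p7, p5) → 28.5318
  f10: (p15, p7, p14) → 48.4582
  f11: (p6, p7, p16) → 78.0451
  f12: (p6, p7, p14) → 30.0630
  f13: (p6, p16, p9) → 113.4170
  f14: (p6, p3, p9) → 67.2486
  f15: (p6, p3, p14) → 46.0308
  f16: (p11, p13, p16) → 13.7786
  f17: (p11, p8, p16) → 10.9981
  f18: (p11, p8, p13) → 37.5176
  f19: (p1, p13, p9) → 40.2489
  f20: (p1, p15, p9) → 62.1926
  f21: (p1, p13, p5) → 13.8965
  f22: (p1, p15, p5) → 17.2132
Σ area = 1002.617

Euler: V−E+F = 13−33+22 = 2.

facets=22 area=1002.617


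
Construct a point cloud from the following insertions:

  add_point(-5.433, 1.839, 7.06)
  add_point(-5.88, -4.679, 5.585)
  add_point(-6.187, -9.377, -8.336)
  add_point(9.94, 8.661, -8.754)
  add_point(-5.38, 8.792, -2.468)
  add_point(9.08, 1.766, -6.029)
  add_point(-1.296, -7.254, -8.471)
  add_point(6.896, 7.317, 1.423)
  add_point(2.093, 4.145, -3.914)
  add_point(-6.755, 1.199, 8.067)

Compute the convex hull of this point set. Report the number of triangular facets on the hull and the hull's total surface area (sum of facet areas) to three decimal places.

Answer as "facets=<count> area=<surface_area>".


Points on the hull: [1, 2, 3, 4, 5, 6, 7, 9] (8 of 10).

Triangle areas on the boundary:
  f1: (p4, p2, p9) → 118.6487
  f2: (p4, p2, p3) → 157.6590
  f3: (p7, p5, p3) → 34.7018
  f4: (p7, p4, p9) → 82.7721
  f5: (p7, p4, p3) → 69.3617
  f6: (p1, p2, p9) → 35.7979
  f7: (p1, p7, p9) → 52.5736
  f8: (p1, p7, p5) → 85.8835
  f9: (p6, p2, p3) → 27.0043
  f10: (p6, p5, p3) → 40.9468
  f11: (p6, p1, p2) → 38.8953
  f12: (p6, p1, p5) → 104.6587
Σ area = 848.903

Euler: V−E+F = 8−18+12 = 2.

facets=12 area=848.903


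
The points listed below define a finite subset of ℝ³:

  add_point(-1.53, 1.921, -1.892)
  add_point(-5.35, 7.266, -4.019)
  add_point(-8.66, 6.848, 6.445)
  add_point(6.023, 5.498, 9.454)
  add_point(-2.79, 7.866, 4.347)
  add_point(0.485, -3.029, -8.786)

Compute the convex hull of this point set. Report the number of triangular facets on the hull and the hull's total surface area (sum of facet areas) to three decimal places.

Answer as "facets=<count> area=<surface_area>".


facets=6 area=406.278

Hull vertices (5/6): indices [1, 2, 3, 4, 5].

Facet areas (half cross-product norm):
  f1: (p5, p3, p2) → 144.2308
  f2: (p4, p3, p2) → 26.7969
  f3: (p1, p5, p2) → 62.0925
  f4: (p1, p4, p2) → 27.6785
  f5: (p1, p5, p3) → 112.5737
  f6: (p1, p4, p3) → 32.9059
Σ area = 406.278

Check V−E+F: 5 − 9 + 6 = 2.


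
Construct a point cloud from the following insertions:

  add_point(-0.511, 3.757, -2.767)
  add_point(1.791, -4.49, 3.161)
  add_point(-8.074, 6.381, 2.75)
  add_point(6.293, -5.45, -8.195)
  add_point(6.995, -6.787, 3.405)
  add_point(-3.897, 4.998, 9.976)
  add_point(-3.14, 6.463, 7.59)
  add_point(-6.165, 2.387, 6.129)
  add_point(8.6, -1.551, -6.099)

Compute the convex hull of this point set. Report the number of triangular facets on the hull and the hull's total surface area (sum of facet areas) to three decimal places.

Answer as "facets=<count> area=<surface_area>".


Points on the hull: [0, 1, 2, 3, 4, 5, 6, 7, 8] (9 of 9).

Per-facet area ½‖(b−a)×(c−a)‖:
  f1: (p6, p4, p8) → 94.0898
  f2: (p3, p4, p8) → 27.2966
  f3: (p5, p6, p2) → 9.2564
  f4: (p5, p6, p4) → 24.9260
  f5: (p0, p3, p2) → 31.7390
  f6: (p0, p3, p8) → 27.3987
  f7: (p0, p6, p2) → 33.1956
  f8: (p0, p6, p8) → 48.8736
  f9: (p1, p3, p4) → 32.9572
  f10: (p1, p5, p4) → 27.3837
  f11: (p7, p5, p2) → 13.9851
  f12: (p7, p1, p5) → 27.6896
  f13: (p7, p3, p2) → 57.0897
  f14: (p7, p1, p3) → 55.0745
Σ area = 510.956

Euler characteristic 9−21+14 = 2 ✓

facets=14 area=510.956


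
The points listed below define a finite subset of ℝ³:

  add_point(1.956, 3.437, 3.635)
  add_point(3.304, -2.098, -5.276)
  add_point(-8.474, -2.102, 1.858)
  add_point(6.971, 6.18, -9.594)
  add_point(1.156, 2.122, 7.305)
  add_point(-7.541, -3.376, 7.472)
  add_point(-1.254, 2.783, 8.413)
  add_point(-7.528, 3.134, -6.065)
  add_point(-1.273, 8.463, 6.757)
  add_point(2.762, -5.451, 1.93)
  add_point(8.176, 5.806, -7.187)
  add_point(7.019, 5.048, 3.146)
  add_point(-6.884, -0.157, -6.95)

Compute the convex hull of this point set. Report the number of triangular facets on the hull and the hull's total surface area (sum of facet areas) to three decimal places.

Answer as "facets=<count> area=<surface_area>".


facets=20 area=754.688

Extreme-point indices: [1, 2, 3, 4, 5, 6, 7, 8, 9, 10, 11, 12] — 12 of 13 on the boundary.

Per-facet area ½‖(b−a)×(c−a)‖:
  f1: (p12, p9, p2) → 53.4267
  f2: (p5, p9, p2) → 33.3382
  f3: (p5, p8, p2) → 38.5520
  f4: (p11, p9, p10) → 59.3934
  f5: (p11, p8, p10) → 45.2588
  f6: (p1, p9, p10) → 31.0697
  f7: (p1, p12, p9) → 41.3334
  f8: (p7, p8, p2) → 64.2891
  f9: (p7, p12, p2) → 15.8371
  f10: (p6, p5, p8) → 20.2066
  f11: (p3, p1, p10) → 12.8534
  f12: (p3, p1, p12) → 52.2179
  f13: (p3, p7, p12) → 26.3825
  f14: (p3, p8, p10) → 20.6084
  f15: (p3, p7, p8) → 111.7949
  f16: (p4, p11, p8) → 26.2293
  f17: (p4, p6, p8) → 8.0268
  f18: (p4, p11, p9) → 36.2545
  f19: (p4, p5, p9) → 46.6068
  f20: (p4, p6, p5) → 11.0078
Σ area = 754.688

Euler characteristic 12−30+20 = 2 ✓


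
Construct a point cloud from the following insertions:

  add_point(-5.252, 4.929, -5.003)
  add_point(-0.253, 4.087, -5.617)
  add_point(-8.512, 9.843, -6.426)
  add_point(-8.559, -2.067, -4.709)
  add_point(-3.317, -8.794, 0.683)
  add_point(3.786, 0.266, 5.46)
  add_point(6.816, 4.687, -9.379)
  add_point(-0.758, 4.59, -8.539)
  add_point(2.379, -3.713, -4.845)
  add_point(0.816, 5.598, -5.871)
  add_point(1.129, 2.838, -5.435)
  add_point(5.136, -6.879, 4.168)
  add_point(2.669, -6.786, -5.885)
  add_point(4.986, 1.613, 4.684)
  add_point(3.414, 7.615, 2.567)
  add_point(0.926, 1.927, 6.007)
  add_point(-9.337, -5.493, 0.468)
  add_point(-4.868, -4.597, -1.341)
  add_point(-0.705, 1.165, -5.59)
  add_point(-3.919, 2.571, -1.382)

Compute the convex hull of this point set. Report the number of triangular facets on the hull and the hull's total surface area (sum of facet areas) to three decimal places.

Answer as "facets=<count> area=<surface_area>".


12 of the 20 inputs are extreme points: [2, 3, 4, 5, 6, 7, 11, 12, 13, 14, 15, 16].

Facet areas (half cross-product norm):
  f1: (p15, p2, p16) → 108.4894
  f2: (p11, p15, p16) → 66.7166
  f3: (p3, p2, p16) → 28.2622
  f4: (p14, p2, p6) → 91.5169
  f5: (p14, p15, p2) → 53.1393
  f6: (p7, p2, p6) → 20.9449
  f7: (p7, p3, p2) → 49.7932
  f8: (p12, p11, p6) → 64.3859
  f9: (p12, p7, p6) → 44.9883
  f10: (p12, p7, p3) → 59.7086
  f11: (p13, p14, p15) → 13.7659
  f12: (p13, p11, p6) → 61.0341
  f13: (p13, p14, p6) → 41.8131
  f14: (p4, p11, p16) → 22.7158
  f15: (p4, p12, p11) → 39.5207
  f16: (p4, p3, p16) → 21.1368
  f17: (p4, p12, p3) → 45.1174
  f18: (p5, p11, p15) → 9.2576
  f19: (p5, p13, p15) → 3.1905
  f20: (p5, p13, p11) → 6.3507
Σ area = 851.848

Euler: V−E+F = 12−30+20 = 2.

facets=20 area=851.848


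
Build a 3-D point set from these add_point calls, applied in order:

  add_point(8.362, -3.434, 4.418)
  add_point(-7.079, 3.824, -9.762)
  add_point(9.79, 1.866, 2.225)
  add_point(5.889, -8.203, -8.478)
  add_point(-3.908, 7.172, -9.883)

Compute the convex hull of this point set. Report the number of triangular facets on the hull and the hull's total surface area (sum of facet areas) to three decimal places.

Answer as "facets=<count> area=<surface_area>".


facets=6 area=438.690

Points on the hull: [0, 1, 2, 3, 4] (5 of 5).

Facet areas (half cross-product norm):
  f1: (p0, p2, p1) → 61.1110
  f2: (p0, p3, p1) → 123.7911
  f3: (p0, p3, p2) → 41.2871
  f4: (p4, p2, p1) → 42.2060
  f5: (p4, p3, p1) → 40.8994
  f6: (p4, p3, p2) → 129.3956
Σ area = 438.690

Check V−E+F: 5 − 9 + 6 = 2.


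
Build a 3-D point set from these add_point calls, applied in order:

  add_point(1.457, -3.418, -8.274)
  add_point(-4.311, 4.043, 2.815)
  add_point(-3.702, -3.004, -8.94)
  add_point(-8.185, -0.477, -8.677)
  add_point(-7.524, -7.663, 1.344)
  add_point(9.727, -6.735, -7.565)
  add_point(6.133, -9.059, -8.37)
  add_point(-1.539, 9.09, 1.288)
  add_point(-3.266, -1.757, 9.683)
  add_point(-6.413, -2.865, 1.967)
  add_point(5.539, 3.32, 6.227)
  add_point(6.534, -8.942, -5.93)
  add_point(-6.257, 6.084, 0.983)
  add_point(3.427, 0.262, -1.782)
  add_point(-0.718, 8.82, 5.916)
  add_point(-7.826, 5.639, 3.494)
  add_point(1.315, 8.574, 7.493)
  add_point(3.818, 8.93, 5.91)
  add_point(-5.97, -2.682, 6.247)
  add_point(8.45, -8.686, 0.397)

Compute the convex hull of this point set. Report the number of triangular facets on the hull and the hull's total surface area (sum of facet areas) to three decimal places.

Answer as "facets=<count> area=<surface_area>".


Extreme-point indices: [0, 2, 3, 4, 5, 6, 7, 8, 10, 11, 12, 14, 15, 16, 17, 18, 19] — 17 of 20 on the boundary.

Facet areas (half cross-product norm):
  f1: (p0, p7, p3) → 74.7016
  f2: (p0, p7, p5) → 65.1610
  f3: (p15, p4, p3) → 74.4815
  f4: (p17, p7, p5) → 74.7381
  f5: (p2, p4, p3) → 30.4440
  f6: (p2, p0, p3) → 6.0638
  f7: (p2, p0, p5) → 6.9726
  f8: (p19, p4, p8) → 84.5350
  f9: (p12, p7, p3) → 29.1028
  f10: (p12, p15, p3) → 15.1698
  f11: (p12, p15, p7) → 7.3791
  f12: (p18, p4, p8) → 9.5615
  f13: (p18, p15, p8) → 19.7303
  f14: (p18, p15, p4) → 29.5229
  f15: (p16, p15, p8) → 50.7654
  f16: (p6, p19, p5) → 18.0143
  f17: (p6, p2, p5) → 22.7137
  f18: (p6, p2, p4) → 68.8933
  f19: (p10, p19, p8) → 72.9311
  f20: (p10, p16, p8) → 36.0574
  f21: (p10, p16, p17) → 8.7178
  f22: (p10, p17, p5) → 42.2981
  f23: (p10, p19, p5) → 55.0698
  f24: (p14, p15, p7) → 17.4083
  f25: (p14, p16, p15) → 5.8843
  f26: (p14, p17, p7) → 10.5224
  f27: (p14, p16, p17) → 3.6458
  f28: (p11, p19, p4) → 51.6239
  f29: (p11, p6, p4) → 18.6750
  f30: (p11, p6, p19) → 1.0722
Σ area = 1011.857

Euler: V−E+F = 17−45+30 = 2.

facets=30 area=1011.857


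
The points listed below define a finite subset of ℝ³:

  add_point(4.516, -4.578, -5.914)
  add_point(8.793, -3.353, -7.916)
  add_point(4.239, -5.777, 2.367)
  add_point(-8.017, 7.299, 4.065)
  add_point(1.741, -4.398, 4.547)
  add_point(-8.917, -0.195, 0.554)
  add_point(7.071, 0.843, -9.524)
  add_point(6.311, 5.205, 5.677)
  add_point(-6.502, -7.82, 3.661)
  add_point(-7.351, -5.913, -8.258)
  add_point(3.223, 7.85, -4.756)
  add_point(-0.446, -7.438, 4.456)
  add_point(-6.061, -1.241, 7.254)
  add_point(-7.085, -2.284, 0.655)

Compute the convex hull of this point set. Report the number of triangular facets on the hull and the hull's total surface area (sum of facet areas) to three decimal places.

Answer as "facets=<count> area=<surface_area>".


Hull vertices (13/14): indices [0, 1, 2, 3, 4, 5, 6, 7, 8, 9, 10, 11, 12].

Per-facet area ½‖(b−a)×(c−a)‖:
  f1: (p3, p12, p5) → 29.2342
  f2: (p3, p9, p5) → 25.3859
  f3: (p3, p9, p10) → 117.2236
  f4: (p3, p7, p10) → 74.4633
  f5: (p3, p7, p12) → 62.9414
  f6: (p6, p9, p1) → 38.3403
  f7: (p6, p9, p10) → 74.0141
  f8: (p6, p7, p1) → 38.0185
  f9: (p6, p7, p10) → 51.2083
  f10: (p11, p7, p12) → 59.5298
  f11: (p0, p9, p1) → 17.6773
  f12: (p0, p11, p1) → 17.8269
  f13: (p0, p11, p9) → 69.4806
  f14: (p8, p11, p12) → 22.6232
  f15: (p8, p11, p9) → 36.3696
  f16: (p8, p12, p5) → 26.0405
  f17: (p8, p9, p5) → 44.4547
  f18: (p2, p7, p1) → 67.0388
  f19: (p2, p11, p1) → 20.3320
  f20: (p4, p11, p7) → 3.9154
  f21: (p4, p2, p7) → 19.0815
  f22: (p4, p2, p11) → 6.7043
Σ area = 921.904

Euler characteristic 13−33+22 = 2 ✓

facets=22 area=921.904


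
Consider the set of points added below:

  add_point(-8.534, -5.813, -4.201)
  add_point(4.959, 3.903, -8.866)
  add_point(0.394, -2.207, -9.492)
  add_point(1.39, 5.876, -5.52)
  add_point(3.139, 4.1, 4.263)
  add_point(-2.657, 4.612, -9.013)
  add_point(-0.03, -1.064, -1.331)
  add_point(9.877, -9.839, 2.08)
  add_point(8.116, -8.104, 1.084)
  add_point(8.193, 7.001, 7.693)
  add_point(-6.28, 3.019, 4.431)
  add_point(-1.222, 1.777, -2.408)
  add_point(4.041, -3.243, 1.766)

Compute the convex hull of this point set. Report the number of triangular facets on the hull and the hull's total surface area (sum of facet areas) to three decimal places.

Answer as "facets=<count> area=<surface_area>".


Hull vertices (8/13): indices [0, 1, 2, 3, 5, 7, 9, 10].

Triangle areas on the boundary:
  f1: (p2, p7, p0) → 92.2403
  f2: (p5, p2, p0) → 41.0401
  f3: (p10, p7, p0) → 121.0086
  f4: (p10, p9, p7) → 133.5097
  f5: (p10, p5, p0) → 74.4174
  f6: (p1, p5, p2) → 24.9783
  f7: (p1, p9, p7) → 136.0557
  f8: (p1, p2, p7) → 64.2352
  f9: (p3, p1, p9) → 37.7173
  f10: (p3, p1, p5) → 14.4883
  f11: (p3, p10, p9) → 88.1575
  f12: (p3, p10, p5) → 35.3899
Σ area = 863.238

Euler characteristic 8−18+12 = 2 ✓

facets=12 area=863.238


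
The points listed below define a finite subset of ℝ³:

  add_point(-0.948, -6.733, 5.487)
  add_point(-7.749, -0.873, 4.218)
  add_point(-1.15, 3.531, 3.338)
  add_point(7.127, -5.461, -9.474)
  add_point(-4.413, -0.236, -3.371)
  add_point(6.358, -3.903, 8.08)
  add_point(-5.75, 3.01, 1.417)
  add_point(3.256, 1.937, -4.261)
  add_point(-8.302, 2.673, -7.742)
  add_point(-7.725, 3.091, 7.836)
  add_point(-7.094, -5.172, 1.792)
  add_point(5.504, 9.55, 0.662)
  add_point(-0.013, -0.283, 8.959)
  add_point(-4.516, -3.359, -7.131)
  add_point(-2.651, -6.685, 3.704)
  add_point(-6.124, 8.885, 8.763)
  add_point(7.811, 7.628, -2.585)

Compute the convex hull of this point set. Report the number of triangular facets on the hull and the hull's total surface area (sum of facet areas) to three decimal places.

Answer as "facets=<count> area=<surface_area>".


facets=22 area=1021.134

Hull vertices (13/17): indices [0, 1, 3, 5, 8, 9, 10, 11, 12, 13, 14, 15, 16].

Area of each hull facet:
  f1: (p3, p16, p8) → 118.0319
  f2: (p13, p3, p8) → 33.0570
  f3: (p10, p13, p8) → 33.6583
  f4: (p10, p13, p3) → 51.9797
  f5: (p5, p3, p16) → 109.9978
  f6: (p5, p0, p3) → 69.3362
  f7: (p9, p10, p0) → 37.5360
  f8: (p9, p15, p8) → 46.5823
  f9: (p14, p0, p3) → 19.9940
  f10: (p14, p10, p3) → 40.8836
  f11: (p14, p10, p0) → 2.9217
  f12: (p11, p5, p16) → 33.9723
  f13: (p11, p5, p15) → 105.0675
  f14: (p11, p16, p8) → 38.5994
  f15: (p11, p15, p8) → 114.7663
  f16: (p12, p5, p15) → 18.9571
  f17: (p12, p9, p15) → 25.6416
  f18: (p12, p5, p0) → 25.2596
  f19: (p12, p9, p0) → 30.9004
  f20: (p1, p10, p8) → 30.3580
  f21: (p1, p9, p8) → 30.1531
  f22: (p1, p9, p10) → 3.4797
Σ area = 1021.134

Euler: V−E+F = 13−33+22 = 2.


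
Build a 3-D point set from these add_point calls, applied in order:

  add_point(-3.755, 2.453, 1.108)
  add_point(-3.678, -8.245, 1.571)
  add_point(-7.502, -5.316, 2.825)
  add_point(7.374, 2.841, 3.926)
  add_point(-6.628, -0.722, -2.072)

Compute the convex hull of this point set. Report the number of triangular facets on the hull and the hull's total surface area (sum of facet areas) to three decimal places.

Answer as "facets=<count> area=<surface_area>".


Extreme-point indices: [0, 1, 2, 3, 4] — 5 of 5 on the boundary.

Facet areas (half cross-product norm):
  f1: (p1, p3, p2) → 39.2477
  f2: (p4, p1, p2) → 16.7340
  f3: (p4, p1, p3) → 66.9078
  f4: (p0, p3, p2) → 46.4094
  f5: (p0, p4, p2) → 18.0413
  f6: (p0, p4, p3) → 22.2231
Σ area = 209.563

Check V−E+F: 5 − 9 + 6 = 2.

facets=6 area=209.563


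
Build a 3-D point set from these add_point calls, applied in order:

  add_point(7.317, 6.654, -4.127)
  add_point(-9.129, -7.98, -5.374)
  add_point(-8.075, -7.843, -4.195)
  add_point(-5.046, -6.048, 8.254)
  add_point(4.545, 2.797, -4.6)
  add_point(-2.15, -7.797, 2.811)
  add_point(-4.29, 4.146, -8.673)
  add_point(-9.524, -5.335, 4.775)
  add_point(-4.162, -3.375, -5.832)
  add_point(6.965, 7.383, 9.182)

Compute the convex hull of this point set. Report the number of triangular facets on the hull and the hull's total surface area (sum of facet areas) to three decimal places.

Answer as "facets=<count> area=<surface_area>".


Extreme-point indices: [0, 1, 3, 4, 5, 6, 7, 8, 9] — 9 of 10 on the boundary.

Per-facet area ½‖(b−a)×(c−a)‖:
  f1: (p1, p6, p7) → 70.6475
  f2: (p9, p6, p7) → 168.2855
  f3: (p9, p6, p0) → 79.6107
  f4: (p8, p1, p6) → 20.8182
  f5: (p5, p9, p0) → 116.5876
  f6: (p4, p5, p0) → 20.6359
  f7: (p4, p6, p0) → 20.9038
  f8: (p4, p8, p6) → 37.7982
  f9: (p4, p8, p1) → 8.1165
  f10: (p4, p5, p1) → 78.0853
  f11: (p3, p1, p7) → 25.4762
  f12: (p3, p5, p1) → 32.1921
  f13: (p3, p9, p7) → 45.7779
  f14: (p3, p5, p9) → 57.7293
Σ area = 782.665

Check V−E+F: 9 − 21 + 14 = 2.

facets=14 area=782.665


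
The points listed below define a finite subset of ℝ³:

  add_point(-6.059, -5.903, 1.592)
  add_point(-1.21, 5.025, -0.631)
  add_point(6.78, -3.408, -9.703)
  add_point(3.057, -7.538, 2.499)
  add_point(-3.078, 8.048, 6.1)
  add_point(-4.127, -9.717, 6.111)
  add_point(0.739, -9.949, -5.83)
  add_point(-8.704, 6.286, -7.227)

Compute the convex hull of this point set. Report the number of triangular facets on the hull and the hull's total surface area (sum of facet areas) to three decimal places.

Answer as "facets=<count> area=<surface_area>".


facets=12 area=744.589

Hull vertices (8/8): indices [0, 1, 2, 3, 4, 5, 6, 7].

Area of each hull facet:
  f1: (p6, p2, p7) → 87.2692
  f2: (p1, p2, p7) → 73.9678
  f3: (p1, p4, p7) → 35.9145
  f4: (p1, p4, p2) → 23.9168
  f5: (p3, p4, p2) → 114.8614
  f6: (p3, p4, p5) → 70.4232
  f7: (p3, p6, p2) → 43.5567
  f8: (p3, p6, p5) → 37.1625
  f9: (p0, p6, p7) → 82.8459
  f10: (p0, p6, p5) → 33.6493
  f11: (p0, p4, p7) → 96.4979
  f12: (p0, p4, p5) → 44.5238
Σ area = 744.589

Check V−E+F: 8 − 18 + 12 = 2.


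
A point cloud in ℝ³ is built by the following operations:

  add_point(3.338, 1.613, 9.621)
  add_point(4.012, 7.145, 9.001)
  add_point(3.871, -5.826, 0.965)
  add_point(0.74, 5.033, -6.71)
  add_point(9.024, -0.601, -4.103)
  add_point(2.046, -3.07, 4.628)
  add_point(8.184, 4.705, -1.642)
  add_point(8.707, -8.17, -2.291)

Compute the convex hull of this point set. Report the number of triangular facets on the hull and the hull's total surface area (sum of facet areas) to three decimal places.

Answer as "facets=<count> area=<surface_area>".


facets=12 area=443.925

Extreme-point indices: [0, 1, 2, 3, 4, 5, 6, 7] — 8 of 8 on the boundary.

Facet areas (half cross-product norm):
  f1: (p7, p4, p3) → 33.5416
  f2: (p6, p4, p3) → 26.5296
  f3: (p6, p1, p3) → 51.4968
  f4: (p6, p7, p4) → 14.6866
  f5: (p6, p1, p7) → 72.6349
  f6: (p2, p7, p3) → 42.2049
  f7: (p2, p5, p3) → 33.4907
  f8: (p2, p5, p7) → 7.4269
  f9: (p0, p1, p7) → 40.3672
  f10: (p0, p5, p7) → 28.5320
  f11: (p0, p1, p3) → 45.3337
  f12: (p0, p5, p3) → 47.6799
Σ area = 443.925

Check V−E+F: 8 − 18 + 12 = 2.


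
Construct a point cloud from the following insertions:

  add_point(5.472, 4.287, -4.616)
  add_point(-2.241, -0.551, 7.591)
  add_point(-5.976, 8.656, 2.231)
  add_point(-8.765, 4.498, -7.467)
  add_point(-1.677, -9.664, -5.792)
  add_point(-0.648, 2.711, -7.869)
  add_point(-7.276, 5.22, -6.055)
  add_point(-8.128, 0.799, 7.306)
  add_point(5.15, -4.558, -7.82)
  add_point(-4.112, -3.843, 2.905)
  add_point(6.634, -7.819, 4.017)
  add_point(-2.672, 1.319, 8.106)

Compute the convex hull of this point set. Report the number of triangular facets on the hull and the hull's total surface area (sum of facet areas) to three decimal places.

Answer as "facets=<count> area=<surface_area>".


Hull vertices (12/12): indices [0, 1, 2, 3, 4, 5, 6, 7, 8, 9, 10, 11].

Area of each hull facet:
  f1: (p0, p11, p10) → 92.3803
  f2: (p7, p4, p3) → 114.2964
  f3: (p5, p0, p3) → 18.8618
  f4: (p8, p4, p10) → 51.9943
  f5: (p8, p0, p10) → 58.0098
  f6: (p8, p5, p0) → 30.7524
  f7: (p8, p4, p3) → 68.4265
  f8: (p8, p5, p3) → 24.4054
  f9: (p2, p0, p11) → 68.3341
  f10: (p2, p7, p3) → 52.1102
  f11: (p2, p7, p11) → 25.9210
  f12: (p9, p4, p10) → 58.5842
  f13: (p9, p7, p10) → 32.9497
  f14: (p9, p7, p4) → 15.4078
  f15: (p1, p11, p10) → 7.0551
  f16: (p1, p7, p10) → 19.6981
  f17: (p1, p7, p11) → 5.4813
  f18: (p6, p0, p3) → 9.6077
  f19: (p6, p2, p3) → 5.6795
  f20: (p6, p2, p0) → 56.9056
Σ area = 816.861

Euler: V−E+F = 12−30+20 = 2.

facets=20 area=816.861


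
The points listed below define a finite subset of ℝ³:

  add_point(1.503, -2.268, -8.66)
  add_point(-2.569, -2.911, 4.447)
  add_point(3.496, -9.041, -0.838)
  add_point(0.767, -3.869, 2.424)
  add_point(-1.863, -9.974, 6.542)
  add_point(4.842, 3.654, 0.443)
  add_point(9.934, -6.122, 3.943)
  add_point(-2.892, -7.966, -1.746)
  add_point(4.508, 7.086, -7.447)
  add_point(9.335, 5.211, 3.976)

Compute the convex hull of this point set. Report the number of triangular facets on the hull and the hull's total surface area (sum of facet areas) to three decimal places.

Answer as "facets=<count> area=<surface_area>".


facets=12 area=627.650

Points on the hull: [0, 1, 2, 4, 6, 7, 8, 9] (8 of 10).

Area of each hull facet:
  f1: (p9, p8, p6) → 70.1696
  f2: (p9, p4, p6) → 69.5938
  f3: (p0, p8, p7) → 39.9421
  f4: (p0, p8, p6) → 77.4053
  f5: (p1, p8, p7) → 67.4986
  f6: (p1, p4, p7) → 27.3851
  f7: (p1, p9, p8) → 88.5209
  f8: (p1, p9, p4) → 47.1493
  f9: (p2, p0, p7) → 31.6835
  f10: (p2, p0, p6) → 42.3031
  f11: (p2, p4, p7) → 26.8913
  f12: (p2, p4, p6) → 39.1074
Σ area = 627.650

Euler: V−E+F = 8−18+12 = 2.


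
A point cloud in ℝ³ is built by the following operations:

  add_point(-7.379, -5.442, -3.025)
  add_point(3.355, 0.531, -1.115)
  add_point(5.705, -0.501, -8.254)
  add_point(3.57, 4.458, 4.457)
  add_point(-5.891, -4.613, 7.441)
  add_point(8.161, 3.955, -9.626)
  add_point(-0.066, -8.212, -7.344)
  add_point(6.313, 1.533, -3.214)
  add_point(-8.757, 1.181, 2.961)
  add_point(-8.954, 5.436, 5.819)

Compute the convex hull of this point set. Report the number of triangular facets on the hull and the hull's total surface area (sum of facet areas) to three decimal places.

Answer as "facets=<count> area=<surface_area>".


Hull vertices (9/10): indices [0, 2, 3, 4, 5, 6, 7, 8, 9].

Per-facet area ½‖(b−a)×(c−a)‖:
  f1: (p3, p5, p9) → 85.3174
  f2: (p3, p4, p9) → 63.1010
  f3: (p0, p5, p9) → 135.9556
  f4: (p0, p6, p5) → 63.8602
  f5: (p0, p4, p6) → 43.6821
  f6: (p7, p3, p5) → 19.6893
  f7: (p7, p4, p6) → 96.2602
  f8: (p7, p3, p4) → 57.0984
  f9: (p8, p4, p9) → 19.1925
  f10: (p8, p0, p9) → 4.2187
  f11: (p8, p0, p4) → 34.6649
  f12: (p2, p6, p5) → 5.4954
  f13: (p2, p7, p5) → 14.2942
  f14: (p2, p7, p6) → 25.4256
Σ area = 668.255

Euler: V−E+F = 9−21+14 = 2.

facets=14 area=668.255


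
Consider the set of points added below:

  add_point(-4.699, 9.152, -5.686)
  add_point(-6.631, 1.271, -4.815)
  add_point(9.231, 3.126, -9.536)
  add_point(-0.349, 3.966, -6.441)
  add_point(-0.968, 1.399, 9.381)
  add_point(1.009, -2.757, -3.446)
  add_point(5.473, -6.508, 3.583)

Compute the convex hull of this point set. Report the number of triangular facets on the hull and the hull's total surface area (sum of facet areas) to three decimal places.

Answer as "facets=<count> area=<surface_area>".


6 of the 7 inputs are extreme points: [0, 1, 2, 4, 5, 6].

Per-facet area ½‖(b−a)×(c−a)‖:
  f1: (p4, p6, p1) → 86.5393
  f2: (p4, p6, p2) → 97.2404
  f3: (p0, p2, p1) → 63.3100
  f4: (p0, p4, p1) → 62.3673
  f5: (p0, p4, p2) → 134.3082
  f6: (p5, p2, p1) → 49.2556
  f7: (p5, p6, p1) → 27.0002
  f8: (p5, p6, p2) → 52.0205
Σ area = 572.041

Euler characteristic 6−12+8 = 2 ✓

facets=8 area=572.041


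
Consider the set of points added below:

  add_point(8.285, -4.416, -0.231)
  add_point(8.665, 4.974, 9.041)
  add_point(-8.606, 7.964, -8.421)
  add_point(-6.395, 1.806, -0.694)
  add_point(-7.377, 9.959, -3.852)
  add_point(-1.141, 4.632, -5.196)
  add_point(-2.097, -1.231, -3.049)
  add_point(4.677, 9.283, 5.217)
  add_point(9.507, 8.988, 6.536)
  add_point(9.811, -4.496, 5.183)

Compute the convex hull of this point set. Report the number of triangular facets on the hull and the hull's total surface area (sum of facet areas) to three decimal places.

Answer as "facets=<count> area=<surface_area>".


10 of the 10 inputs are extreme points: [0, 1, 2, 3, 4, 5, 6, 7, 8, 9].

Triangle areas on the boundary:
  f1: (p3, p4, p2) → 22.5864
  f2: (p3, p1, p9) → 90.2500
  f3: (p8, p1, p9) → 20.5885
  f4: (p8, p4, p2) → 38.7096
  f5: (p6, p3, p2) → 28.7563
  f6: (p6, p3, p9) → 37.3533
  f7: (p0, p8, p9) → 38.0175
  f8: (p0, p6, p2) → 42.0215
  f9: (p0, p6, p9) → 27.3874
  f10: (p7, p8, p1) → 12.0501
  f11: (p7, p8, p4) → 13.9813
  f12: (p7, p3, p1) → 48.1805
  f13: (p7, p3, p4) → 62.3187
  f14: (p5, p8, p2) → 50.6995
  f15: (p5, p0, p2) → 19.4287
  f16: (p5, p0, p8) → 98.1559
Σ area = 650.485

Euler: V−E+F = 10−24+16 = 2.

facets=16 area=650.485


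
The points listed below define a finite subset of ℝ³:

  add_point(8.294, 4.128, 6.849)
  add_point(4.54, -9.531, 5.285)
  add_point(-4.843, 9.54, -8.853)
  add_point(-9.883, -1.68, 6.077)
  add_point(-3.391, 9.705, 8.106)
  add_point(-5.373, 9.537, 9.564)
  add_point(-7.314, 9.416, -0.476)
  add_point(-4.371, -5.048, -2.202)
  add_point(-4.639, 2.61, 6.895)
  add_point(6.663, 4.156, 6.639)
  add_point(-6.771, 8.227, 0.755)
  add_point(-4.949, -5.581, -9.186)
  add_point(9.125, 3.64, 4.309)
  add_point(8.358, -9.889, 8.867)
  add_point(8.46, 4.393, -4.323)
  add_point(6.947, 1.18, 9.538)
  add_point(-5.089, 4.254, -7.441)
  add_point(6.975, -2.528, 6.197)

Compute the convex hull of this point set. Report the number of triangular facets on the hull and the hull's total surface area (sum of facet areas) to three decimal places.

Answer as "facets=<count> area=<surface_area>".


Hull vertices (12/18): indices [0, 1, 2, 3, 4, 5, 6, 11, 12, 13, 14, 15].

Triangle areas on the boundary:
  f1: (p2, p11, p3) → 120.7328
  f2: (p5, p13, p3) → 127.0628
  f3: (p1, p13, p3) → 33.2159
  f4: (p1, p11, p3) → 123.1778
  f5: (p1, p11, p13) → 12.9322
  f6: (p14, p2, p11) → 106.8039
  f7: (p14, p13, p12) → 57.0813
  f8: (p14, p11, p13) → 164.4297
  f9: (p15, p5, p13) → 62.4816
  f10: (p6, p2, p3) → 48.0945
  f11: (p6, p5, p3) → 60.2533
  f12: (p4, p14, p2) → 118.1281
  f13: (p4, p6, p2) → 27.0909
  f14: (p4, p6, p5) → 11.4028
  f15: (p0, p13, p12) → 19.2160
  f16: (p0, p15, p13) → 18.5715
  f17: (p0, p14, p12) → 5.3886
  f18: (p0, p4, p14) → 72.3315
  f19: (p0, p15, p5) → 31.0931
  f20: (p0, p4, p5) → 10.6136
Σ area = 1230.102

Euler characteristic 12−30+20 = 2 ✓

facets=20 area=1230.102


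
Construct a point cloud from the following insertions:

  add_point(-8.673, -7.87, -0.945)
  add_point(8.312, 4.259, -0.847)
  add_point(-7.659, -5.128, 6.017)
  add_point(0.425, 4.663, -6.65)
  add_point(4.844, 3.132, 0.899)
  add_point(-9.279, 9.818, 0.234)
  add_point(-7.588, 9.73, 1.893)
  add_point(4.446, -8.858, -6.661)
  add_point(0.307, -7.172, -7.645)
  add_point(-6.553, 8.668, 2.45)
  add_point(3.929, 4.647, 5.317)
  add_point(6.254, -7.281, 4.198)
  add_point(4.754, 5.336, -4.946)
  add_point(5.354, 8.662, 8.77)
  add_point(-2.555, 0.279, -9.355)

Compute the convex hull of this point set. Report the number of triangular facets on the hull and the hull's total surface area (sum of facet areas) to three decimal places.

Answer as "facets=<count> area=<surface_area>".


facets=20 area=1060.223

Extreme-point indices: [0, 1, 2, 3, 5, 6, 7, 8, 11, 12, 13, 14] — 12 of 15 on the boundary.

Triangle areas on the boundary:
  f1: (p6, p13, p5) → 4.9666
  f2: (p6, p2, p5) → 17.8304
  f3: (p6, p2, p13) → 111.2050
  f4: (p11, p2, p13) → 114.6229
  f5: (p11, p7, p1) → 69.0314
  f6: (p11, p13, p1) → 70.0538
  f7: (p12, p7, p1) → 39.4046
  f8: (p12, p14, p7) → 58.0369
  f9: (p12, p13, p5) → 103.2567
  f10: (p12, p13, p1) → 27.8846
  f11: (p0, p11, p7) → 77.2237
  f12: (p0, p11, p2) → 53.5485
  f13: (p0, p2, p5) → 60.8112
  f14: (p0, p14, p5) → 97.3233
  f15: (p3, p14, p5) → 38.0898
  f16: (p3, p12, p5) → 27.3699
  f17: (p3, p12, p14) → 9.5391
  f18: (p8, p14, p7) → 13.3669
  f19: (p8, p0, p7) → 21.0642
  f20: (p8, p0, p14) → 45.5936
Σ area = 1060.223

Euler: V−E+F = 12−30+20 = 2.


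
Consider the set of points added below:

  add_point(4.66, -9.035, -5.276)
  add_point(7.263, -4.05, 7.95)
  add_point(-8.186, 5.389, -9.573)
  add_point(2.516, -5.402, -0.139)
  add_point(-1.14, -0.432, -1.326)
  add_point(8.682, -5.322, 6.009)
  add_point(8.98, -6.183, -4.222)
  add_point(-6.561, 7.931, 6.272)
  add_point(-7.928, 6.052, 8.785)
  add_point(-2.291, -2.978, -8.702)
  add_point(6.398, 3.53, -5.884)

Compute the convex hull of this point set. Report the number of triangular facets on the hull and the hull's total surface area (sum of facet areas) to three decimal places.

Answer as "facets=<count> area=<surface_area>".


10 of the 11 inputs are extreme points: [0, 1, 2, 3, 5, 6, 7, 8, 9, 10].

Facet areas (half cross-product norm):
  f1: (p7, p8, p2) → 22.1953
  f2: (p9, p0, p6) → 24.6575
  f3: (p9, p8, p2) → 94.1687
  f4: (p9, p8, p0) → 99.2366
  f5: (p3, p8, p0) → 22.7408
  f6: (p1, p7, p8) → 31.1924
  f7: (p1, p3, p8) → 82.5752
  f8: (p1, p3, p0) → 25.7424
  f9: (p10, p9, p2) → 57.6036
  f10: (p10, p9, p6) → 54.2011
  f11: (p10, p7, p2) → 115.9531
  f12: (p10, p1, p7) → 130.7217
  f13: (p5, p0, p6) → 26.4644
  f14: (p5, p1, p0) → 13.4752
  f15: (p5, p10, p6) → 52.1687
  f16: (p5, p10, p1) → 19.9452
Σ area = 873.042

Check V−E+F: 10 − 24 + 16 = 2.

facets=16 area=873.042


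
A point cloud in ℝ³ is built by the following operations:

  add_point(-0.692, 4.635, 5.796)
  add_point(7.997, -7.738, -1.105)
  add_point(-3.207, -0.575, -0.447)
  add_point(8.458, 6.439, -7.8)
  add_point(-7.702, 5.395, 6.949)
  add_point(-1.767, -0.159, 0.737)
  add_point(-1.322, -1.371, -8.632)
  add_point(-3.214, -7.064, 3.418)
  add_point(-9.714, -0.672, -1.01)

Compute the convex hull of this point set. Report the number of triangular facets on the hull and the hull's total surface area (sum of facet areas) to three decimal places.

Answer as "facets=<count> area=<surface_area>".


facets=10 area=704.567

Hull vertices (7/9): indices [0, 1, 3, 4, 6, 7, 8].

Triangle areas on the boundary:
  f1: (p4, p3, p8) → 104.6716
  f2: (p6, p3, p8) → 61.9669
  f3: (p6, p1, p3) → 81.6746
  f4: (p7, p4, p8) → 51.5075
  f5: (p7, p6, p8) → 56.1534
  f6: (p7, p6, p1) → 73.1374
  f7: (p0, p1, p3) → 114.3228
  f8: (p0, p4, p3) → 43.9379
  f9: (p0, p7, p1) → 73.7107
  f10: (p0, p7, p4) → 43.4840
Σ area = 704.567

Euler characteristic 7−15+10 = 2 ✓
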